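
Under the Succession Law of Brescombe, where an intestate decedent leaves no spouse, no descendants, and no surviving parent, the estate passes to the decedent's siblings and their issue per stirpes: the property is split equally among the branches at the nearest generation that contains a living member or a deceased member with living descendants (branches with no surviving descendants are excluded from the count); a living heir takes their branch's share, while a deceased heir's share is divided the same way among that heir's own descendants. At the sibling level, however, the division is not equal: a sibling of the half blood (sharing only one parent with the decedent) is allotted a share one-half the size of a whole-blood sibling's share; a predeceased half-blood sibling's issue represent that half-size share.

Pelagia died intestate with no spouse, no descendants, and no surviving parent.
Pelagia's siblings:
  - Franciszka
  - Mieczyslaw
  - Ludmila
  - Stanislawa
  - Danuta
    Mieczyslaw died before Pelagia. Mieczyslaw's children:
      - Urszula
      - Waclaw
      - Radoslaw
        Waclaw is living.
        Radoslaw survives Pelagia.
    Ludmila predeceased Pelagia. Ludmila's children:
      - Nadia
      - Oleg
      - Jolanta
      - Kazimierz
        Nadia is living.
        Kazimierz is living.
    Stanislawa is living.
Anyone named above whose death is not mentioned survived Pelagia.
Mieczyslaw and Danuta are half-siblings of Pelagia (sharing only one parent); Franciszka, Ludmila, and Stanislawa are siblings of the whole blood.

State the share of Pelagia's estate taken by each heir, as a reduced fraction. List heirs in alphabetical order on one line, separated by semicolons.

Danuta 1/8; Franciszka 1/4; Jolanta 1/16; Kazimierz 1/16; Nadia 1/16; Oleg 1/16; Radoslaw 1/24; Stanislawa 1/4; Urszula 1/24; Waclaw 1/24

No spouse, descendants, or parent survives, so the estate passes to Pelagia's siblings per stirpes.
Half-blood siblings count for one-half the weight of whole-blood siblings at the initial division.
Dividing 1 in proportion to weights (total weight 4): Franciszka (weight 1) → 1/4; Mieczyslaw (weight 1/2) → 1/8; Ludmila (weight 1) → 1/4; Stanislawa (weight 1) → 1/4; Danuta (weight 1/2) → 1/8.
Franciszka is living and takes 1/4.
Mieczyslaw predeceased; the 1/8 allotted to Mieczyslaw's branch passes to Mieczyslaw's issue by representation.
The 1/8 is divided into 3 equal shares of 1/24 among Urszula, Waclaw, Radoslaw.
Urszula is living and takes 1/24.
Waclaw is living and takes 1/24.
Radoslaw is living and takes 1/24.
Ludmila predeceased; the 1/4 allotted to Ludmila's branch passes to Ludmila's issue by representation.
The 1/4 is divided into 4 equal shares of 1/16 among Nadia, Oleg, Jolanta, Kazimierz.
Nadia is living and takes 1/16.
Oleg is living and takes 1/16.
Jolanta is living and takes 1/16.
Kazimierz is living and takes 1/16.
Stanislawa is living and takes 1/4.
Danuta is living and takes 1/8.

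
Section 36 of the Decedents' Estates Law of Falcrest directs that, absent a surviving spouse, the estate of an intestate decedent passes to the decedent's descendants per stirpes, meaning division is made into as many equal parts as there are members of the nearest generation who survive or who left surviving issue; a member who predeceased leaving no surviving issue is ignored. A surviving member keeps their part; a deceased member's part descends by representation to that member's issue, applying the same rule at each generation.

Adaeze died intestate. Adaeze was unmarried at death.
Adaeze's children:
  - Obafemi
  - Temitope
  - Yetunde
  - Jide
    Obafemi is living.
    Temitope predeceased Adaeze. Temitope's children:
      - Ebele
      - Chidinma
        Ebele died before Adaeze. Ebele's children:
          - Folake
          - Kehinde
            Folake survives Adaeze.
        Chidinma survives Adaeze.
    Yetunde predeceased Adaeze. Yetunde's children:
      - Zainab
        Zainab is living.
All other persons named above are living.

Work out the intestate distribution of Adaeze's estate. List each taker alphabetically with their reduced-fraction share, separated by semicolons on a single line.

There is no surviving spouse, so the entire estate passes to Adaeze's descendants per stirpes.
The estate is divided into 4 equal shares of 1/4 among Obafemi, Temitope, Yetunde, Jide.
Obafemi is living and takes 1/4.
Temitope predeceased; the 1/4 allotted to Temitope's branch passes to Temitope's issue by representation.
The 1/4 is divided into 2 equal shares of 1/8 among Ebele, Chidinma.
Ebele predeceased; the 1/8 allotted to Ebele's branch passes to Ebele's issue by representation.
The 1/8 is divided into 2 equal shares of 1/16 among Folake, Kehinde.
Folake is living and takes 1/16.
Kehinde is living and takes 1/16.
Chidinma is living and takes 1/8.
Yetunde predeceased; the 1/4 allotted to Yetunde's branch passes to Yetunde's issue by representation.
Zainab is the sole taker at this level and receives the full 1/4.
Jide is living and takes 1/4.

Chidinma 1/8; Folake 1/16; Jide 1/4; Kehinde 1/16; Obafemi 1/4; Zainab 1/4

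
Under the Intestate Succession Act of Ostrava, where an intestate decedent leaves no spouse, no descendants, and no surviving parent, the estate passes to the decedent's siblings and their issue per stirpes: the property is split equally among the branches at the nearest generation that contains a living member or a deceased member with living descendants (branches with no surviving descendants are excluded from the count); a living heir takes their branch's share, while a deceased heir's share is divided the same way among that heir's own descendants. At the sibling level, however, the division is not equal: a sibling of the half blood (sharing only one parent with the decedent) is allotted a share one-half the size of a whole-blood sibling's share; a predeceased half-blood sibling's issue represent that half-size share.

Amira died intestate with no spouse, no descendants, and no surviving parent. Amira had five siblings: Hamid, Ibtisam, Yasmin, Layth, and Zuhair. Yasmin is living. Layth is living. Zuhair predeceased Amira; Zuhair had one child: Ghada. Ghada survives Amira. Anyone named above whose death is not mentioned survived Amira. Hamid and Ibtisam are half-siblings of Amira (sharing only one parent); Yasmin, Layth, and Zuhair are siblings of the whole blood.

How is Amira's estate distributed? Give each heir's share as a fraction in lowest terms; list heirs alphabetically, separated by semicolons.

No spouse, descendants, or parent survives, so the estate passes to Amira's siblings per stirpes.
Half-blood siblings count for one-half the weight of whole-blood siblings at the initial division.
Dividing 1 in proportion to weights (total weight 4): Hamid (weight 1/2) → 1/8; Ibtisam (weight 1/2) → 1/8; Yasmin (weight 1) → 1/4; Layth (weight 1) → 1/4; Zuhair (weight 1) → 1/4.
Hamid is living and takes 1/8.
Ibtisam is living and takes 1/8.
Yasmin is living and takes 1/4.
Layth is living and takes 1/4.
Zuhair predeceased; the 1/4 allotted to Zuhair's branch passes to Zuhair's issue by representation.
Ghada is the sole taker at this level and receives the full 1/4.

Ghada 1/4; Hamid 1/8; Ibtisam 1/8; Layth 1/4; Yasmin 1/4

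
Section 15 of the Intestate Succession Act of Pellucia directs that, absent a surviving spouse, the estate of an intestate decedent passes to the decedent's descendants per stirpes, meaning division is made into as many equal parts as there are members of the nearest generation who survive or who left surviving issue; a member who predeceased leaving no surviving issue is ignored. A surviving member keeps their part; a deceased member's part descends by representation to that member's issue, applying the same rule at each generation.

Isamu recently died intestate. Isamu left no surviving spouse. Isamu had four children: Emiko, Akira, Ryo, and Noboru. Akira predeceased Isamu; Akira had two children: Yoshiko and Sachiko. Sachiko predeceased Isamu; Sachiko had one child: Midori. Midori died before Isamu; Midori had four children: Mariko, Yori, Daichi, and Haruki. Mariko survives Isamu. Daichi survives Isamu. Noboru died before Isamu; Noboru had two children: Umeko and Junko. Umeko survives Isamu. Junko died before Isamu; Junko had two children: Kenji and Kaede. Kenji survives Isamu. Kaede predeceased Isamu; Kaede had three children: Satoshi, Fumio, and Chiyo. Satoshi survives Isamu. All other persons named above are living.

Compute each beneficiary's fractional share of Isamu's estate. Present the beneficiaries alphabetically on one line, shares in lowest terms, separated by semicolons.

Chiyo 1/48; Daichi 1/32; Emiko 1/4; Fumio 1/48; Haruki 1/32; Kenji 1/16; Mariko 1/32; Ryo 1/4; Satoshi 1/48; Umeko 1/8; Yori 1/32; Yoshiko 1/8

There is no surviving spouse, so the entire estate passes to Isamu's descendants per stirpes.
The estate is divided into 4 equal shares of 1/4 among Emiko, Akira, Ryo, Noboru.
Emiko is living and takes 1/4.
Akira predeceased; the 1/4 allotted to Akira's branch passes to Akira's issue by representation.
The 1/4 is divided into 2 equal shares of 1/8 among Yoshiko, Sachiko.
Yoshiko is living and takes 1/8.
Sachiko predeceased; the 1/8 allotted to Sachiko's branch passes to Sachiko's issue by representation.
Midori's line is the sole branch at this level, so the full 1/8 passes to Midori's issue by representation.
The 1/8 is divided into 4 equal shares of 1/32 among Mariko, Yori, Daichi, Haruki.
Mariko is living and takes 1/32.
Yori is living and takes 1/32.
Daichi is living and takes 1/32.
Haruki is living and takes 1/32.
Ryo is living and takes 1/4.
Noboru predeceased; the 1/4 allotted to Noboru's branch passes to Noboru's issue by representation.
The 1/4 is divided into 2 equal shares of 1/8 among Umeko, Junko.
Umeko is living and takes 1/8.
Junko predeceased; the 1/8 allotted to Junko's branch passes to Junko's issue by representation.
The 1/8 is divided into 2 equal shares of 1/16 among Kenji, Kaede.
Kenji is living and takes 1/16.
Kaede predeceased; the 1/16 allotted to Kaede's branch passes to Kaede's issue by representation.
The 1/16 is divided into 3 equal shares of 1/48 among Satoshi, Fumio, Chiyo.
Satoshi is living and takes 1/48.
Fumio is living and takes 1/48.
Chiyo is living and takes 1/48.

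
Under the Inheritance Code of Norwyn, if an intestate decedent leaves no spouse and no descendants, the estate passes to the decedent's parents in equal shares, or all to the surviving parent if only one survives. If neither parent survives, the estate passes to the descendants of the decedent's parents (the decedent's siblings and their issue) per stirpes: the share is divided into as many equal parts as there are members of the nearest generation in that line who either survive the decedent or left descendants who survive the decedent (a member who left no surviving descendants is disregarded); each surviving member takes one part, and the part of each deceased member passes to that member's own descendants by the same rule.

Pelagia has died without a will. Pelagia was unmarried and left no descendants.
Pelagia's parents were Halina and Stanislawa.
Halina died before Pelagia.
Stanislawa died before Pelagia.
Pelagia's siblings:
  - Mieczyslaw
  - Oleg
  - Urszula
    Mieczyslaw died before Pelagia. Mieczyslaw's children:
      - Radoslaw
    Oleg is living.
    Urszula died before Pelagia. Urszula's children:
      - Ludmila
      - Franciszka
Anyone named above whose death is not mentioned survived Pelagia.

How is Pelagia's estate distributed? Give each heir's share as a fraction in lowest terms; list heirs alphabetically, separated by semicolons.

Neither parent survives and there are no descendants, so the estate passes to Pelagia's siblings and their issue per stirpes.
The estate is divided into 3 equal shares of 1/3 among Mieczyslaw, Oleg, Urszula.
Mieczyslaw predeceased; the 1/3 allotted to Mieczyslaw's branch passes to Mieczyslaw's issue by representation.
Radoslaw is the sole taker at this level and receives the full 1/3.
Oleg is living and takes 1/3.
Urszula predeceased; the 1/3 allotted to Urszula's branch passes to Urszula's issue by representation.
The 1/3 is divided into 2 equal shares of 1/6 among Ludmila, Franciszka.
Ludmila is living and takes 1/6.
Franciszka is living and takes 1/6.

Franciszka 1/6; Ludmila 1/6; Oleg 1/3; Radoslaw 1/3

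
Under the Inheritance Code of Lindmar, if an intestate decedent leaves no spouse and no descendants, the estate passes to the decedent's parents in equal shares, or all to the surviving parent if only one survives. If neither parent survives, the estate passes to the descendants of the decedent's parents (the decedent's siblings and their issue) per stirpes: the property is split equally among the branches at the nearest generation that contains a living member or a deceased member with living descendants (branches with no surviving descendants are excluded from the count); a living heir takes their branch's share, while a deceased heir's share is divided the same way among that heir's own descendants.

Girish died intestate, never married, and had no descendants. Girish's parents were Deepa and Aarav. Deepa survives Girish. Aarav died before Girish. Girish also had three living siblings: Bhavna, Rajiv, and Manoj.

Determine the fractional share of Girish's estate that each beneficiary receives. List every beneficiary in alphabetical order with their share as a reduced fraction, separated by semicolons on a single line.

Only one parent, Deepa, survives, so Deepa takes the entire estate. The siblings take nothing because a surviving parent has priority.

Deepa 1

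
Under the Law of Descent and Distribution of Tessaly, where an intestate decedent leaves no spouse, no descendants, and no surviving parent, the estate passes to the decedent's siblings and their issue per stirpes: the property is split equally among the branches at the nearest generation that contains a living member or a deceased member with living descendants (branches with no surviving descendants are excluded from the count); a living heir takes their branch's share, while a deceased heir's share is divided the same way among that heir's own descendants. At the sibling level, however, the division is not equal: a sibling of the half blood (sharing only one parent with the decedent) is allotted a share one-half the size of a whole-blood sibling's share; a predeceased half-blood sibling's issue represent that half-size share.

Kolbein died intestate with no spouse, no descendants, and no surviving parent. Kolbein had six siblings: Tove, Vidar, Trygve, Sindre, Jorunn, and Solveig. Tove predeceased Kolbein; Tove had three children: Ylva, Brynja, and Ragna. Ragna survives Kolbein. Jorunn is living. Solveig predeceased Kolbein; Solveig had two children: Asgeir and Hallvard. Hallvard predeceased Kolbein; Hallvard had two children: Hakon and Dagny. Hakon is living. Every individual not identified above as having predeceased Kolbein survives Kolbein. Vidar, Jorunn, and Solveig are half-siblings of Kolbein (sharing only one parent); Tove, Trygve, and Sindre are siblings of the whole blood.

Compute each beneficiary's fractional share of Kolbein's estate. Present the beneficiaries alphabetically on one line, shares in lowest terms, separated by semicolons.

Asgeir 1/18; Brynja 2/27; Dagny 1/36; Hakon 1/36; Jorunn 1/9; Ragna 2/27; Sindre 2/9; Trygve 2/9; Vidar 1/9; Ylva 2/27

No spouse, descendants, or parent survives, so the estate passes to Kolbein's siblings per stirpes.
Half-blood siblings count for one-half the weight of whole-blood siblings at the initial division.
Dividing 1 in proportion to weights (total weight 9/2): Tove (weight 1) → 2/9; Vidar (weight 1/2) → 1/9; Trygve (weight 1) → 2/9; Sindre (weight 1) → 2/9; Jorunn (weight 1/2) → 1/9; Solveig (weight 1/2) → 1/9.
Tove predeceased; the 2/9 allotted to Tove's branch passes to Tove's issue by representation.
The 2/9 is divided into 3 equal shares of 2/27 among Ylva, Brynja, Ragna.
Ylva is living and takes 2/27.
Brynja is living and takes 2/27.
Ragna is living and takes 2/27.
Vidar is living and takes 1/9.
Trygve is living and takes 2/9.
Sindre is living and takes 2/9.
Jorunn is living and takes 1/9.
Solveig predeceased; the 1/9 allotted to Solveig's branch passes to Solveig's issue by representation.
The 1/9 is divided into 2 equal shares of 1/18 among Asgeir, Hallvard.
Asgeir is living and takes 1/18.
Hallvard predeceased; the 1/18 allotted to Hallvard's branch passes to Hallvard's issue by representation.
The 1/18 is divided into 2 equal shares of 1/36 among Hakon, Dagny.
Hakon is living and takes 1/36.
Dagny is living and takes 1/36.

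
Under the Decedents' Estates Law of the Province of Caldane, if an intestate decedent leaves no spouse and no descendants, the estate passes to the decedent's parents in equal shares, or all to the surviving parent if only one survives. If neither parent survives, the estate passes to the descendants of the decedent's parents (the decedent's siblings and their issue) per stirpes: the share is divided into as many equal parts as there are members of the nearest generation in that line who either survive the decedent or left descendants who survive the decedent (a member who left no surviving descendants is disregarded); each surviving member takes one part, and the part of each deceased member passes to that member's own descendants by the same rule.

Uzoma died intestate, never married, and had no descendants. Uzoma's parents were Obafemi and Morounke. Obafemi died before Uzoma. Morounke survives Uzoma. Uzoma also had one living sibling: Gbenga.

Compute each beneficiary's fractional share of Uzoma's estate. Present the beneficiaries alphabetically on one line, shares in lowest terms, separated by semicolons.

Morounke 1

Only one parent, Morounke, survives, so Morounke takes the entire estate. The siblings take nothing because a surviving parent has priority.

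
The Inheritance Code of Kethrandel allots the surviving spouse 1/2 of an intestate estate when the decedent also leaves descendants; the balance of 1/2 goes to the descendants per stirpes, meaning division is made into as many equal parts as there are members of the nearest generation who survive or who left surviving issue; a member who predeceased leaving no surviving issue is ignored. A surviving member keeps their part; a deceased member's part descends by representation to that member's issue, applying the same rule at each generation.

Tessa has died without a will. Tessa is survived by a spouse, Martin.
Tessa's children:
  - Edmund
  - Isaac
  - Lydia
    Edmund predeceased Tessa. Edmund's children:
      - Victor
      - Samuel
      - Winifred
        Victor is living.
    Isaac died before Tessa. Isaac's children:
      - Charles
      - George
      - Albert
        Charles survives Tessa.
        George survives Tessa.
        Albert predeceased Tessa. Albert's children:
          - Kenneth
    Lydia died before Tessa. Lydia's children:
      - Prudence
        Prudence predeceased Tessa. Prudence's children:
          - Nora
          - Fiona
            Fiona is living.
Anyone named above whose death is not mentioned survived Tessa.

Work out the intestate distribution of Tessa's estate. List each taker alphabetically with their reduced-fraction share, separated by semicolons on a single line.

Charles 1/18; Fiona 1/12; George 1/18; Kenneth 1/18; Martin 1/2; Nora 1/12; Samuel 1/18; Victor 1/18; Winifred 1/18

Martin, as surviving spouse, takes 1/2.
The remaining 1/2 passes to Tessa's descendants per stirpes.
The 1/2 is divided into 3 equal shares of 1/6 among Edmund, Isaac, Lydia.
Edmund predeceased; the 1/6 allotted to Edmund's branch passes to Edmund's issue by representation.
The 1/6 is divided into 3 equal shares of 1/18 among Victor, Samuel, Winifred.
Victor is living and takes 1/18.
Samuel is living and takes 1/18.
Winifred is living and takes 1/18.
Isaac predeceased; the 1/6 allotted to Isaac's branch passes to Isaac's issue by representation.
The 1/6 is divided into 3 equal shares of 1/18 among Charles, George, Albert.
Charles is living and takes 1/18.
George is living and takes 1/18.
Albert predeceased; the 1/18 allotted to Albert's branch passes to Albert's issue by representation.
Kenneth is the sole taker at this level and receives the full 1/18.
Lydia predeceased; the 1/6 allotted to Lydia's branch passes to Lydia's issue by representation.
Prudence's line is the sole branch at this level, so the full 1/6 passes to Prudence's issue by representation.
The 1/6 is divided into 2 equal shares of 1/12 among Nora, Fiona.
Nora is living and takes 1/12.
Fiona is living and takes 1/12.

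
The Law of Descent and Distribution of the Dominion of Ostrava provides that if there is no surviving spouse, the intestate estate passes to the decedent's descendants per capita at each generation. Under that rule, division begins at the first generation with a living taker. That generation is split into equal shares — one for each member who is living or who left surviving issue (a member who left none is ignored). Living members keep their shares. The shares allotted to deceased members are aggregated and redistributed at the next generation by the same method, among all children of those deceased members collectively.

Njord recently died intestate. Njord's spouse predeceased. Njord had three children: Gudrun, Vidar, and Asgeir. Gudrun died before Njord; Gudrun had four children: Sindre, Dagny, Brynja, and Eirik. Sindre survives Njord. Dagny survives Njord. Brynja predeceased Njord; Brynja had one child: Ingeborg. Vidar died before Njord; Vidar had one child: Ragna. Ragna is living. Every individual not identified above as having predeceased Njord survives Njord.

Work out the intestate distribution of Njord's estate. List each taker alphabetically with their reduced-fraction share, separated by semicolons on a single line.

Asgeir 1/3; Dagny 2/15; Eirik 2/15; Ingeborg 2/15; Ragna 2/15; Sindre 2/15

There is no surviving spouse, so the entire estate passes to Njord's descendants per capita at each generation.
At generation 1 (Gudrun, Vidar, Asgeir) there are 3 shares of (1)/3 = 1/3 each.
Living: Asgeir — each takes 1/3.
Deceased: Gudrun and Vidar. Their combined 2/3 is pooled and carried to generation 2.
At generation 2 (Sindre, Dagny, Brynja, Eirik, Ragna) there are 5 shares of (2/3)/5 = 2/15 each.
Living: Sindre, Dagny, Eirik, and Ragna — each takes 2/15.
Deceased: Brynja. That 2/15 share is carried to generation 3.
At generation 3 (Ingeborg) there are 1 shares of (2/15)/1 = 2/15 each.
Living: Ingeborg — each takes 2/15.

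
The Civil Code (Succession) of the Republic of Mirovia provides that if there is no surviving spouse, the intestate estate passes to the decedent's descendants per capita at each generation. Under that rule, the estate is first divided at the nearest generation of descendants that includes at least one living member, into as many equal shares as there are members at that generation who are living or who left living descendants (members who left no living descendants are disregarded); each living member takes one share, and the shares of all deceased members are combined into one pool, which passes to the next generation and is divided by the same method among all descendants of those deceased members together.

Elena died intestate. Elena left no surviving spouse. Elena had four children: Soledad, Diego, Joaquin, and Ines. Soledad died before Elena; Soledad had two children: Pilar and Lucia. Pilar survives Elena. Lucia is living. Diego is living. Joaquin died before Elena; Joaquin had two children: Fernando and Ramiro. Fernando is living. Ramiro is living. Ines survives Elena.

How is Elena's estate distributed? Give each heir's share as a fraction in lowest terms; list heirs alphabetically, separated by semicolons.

Diego 1/4; Fernando 1/8; Ines 1/4; Lucia 1/8; Pilar 1/8; Ramiro 1/8

There is no surviving spouse, so the entire estate passes to Elena's descendants per capita at each generation.
At generation 1 (Soledad, Diego, Joaquin, Ines) there are 4 shares of (1)/4 = 1/4 each.
Living: Diego and Ines — each takes 1/4.
Deceased: Soledad and Joaquin. Their combined 1/2 is pooled and carried to generation 2.
At generation 2 (Pilar, Lucia, Fernando, Ramiro) there are 4 shares of (1/2)/4 = 1/8 each.
Living: Pilar, Lucia, Fernando, and Ramiro — each takes 1/8.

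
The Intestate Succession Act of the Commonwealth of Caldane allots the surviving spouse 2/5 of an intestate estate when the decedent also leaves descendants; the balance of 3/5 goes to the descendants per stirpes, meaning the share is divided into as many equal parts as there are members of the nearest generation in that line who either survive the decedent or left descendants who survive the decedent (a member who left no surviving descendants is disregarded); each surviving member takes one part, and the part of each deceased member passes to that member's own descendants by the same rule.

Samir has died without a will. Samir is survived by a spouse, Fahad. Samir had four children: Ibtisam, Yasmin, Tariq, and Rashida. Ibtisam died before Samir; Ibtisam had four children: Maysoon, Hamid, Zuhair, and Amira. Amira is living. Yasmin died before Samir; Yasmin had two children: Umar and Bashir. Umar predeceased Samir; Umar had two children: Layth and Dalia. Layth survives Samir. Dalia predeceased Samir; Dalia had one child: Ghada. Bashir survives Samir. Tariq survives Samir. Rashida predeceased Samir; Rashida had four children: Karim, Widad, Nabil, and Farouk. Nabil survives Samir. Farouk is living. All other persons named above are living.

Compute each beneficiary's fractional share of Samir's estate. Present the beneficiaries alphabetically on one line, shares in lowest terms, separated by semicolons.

Amira 3/80; Bashir 3/40; Fahad 2/5; Farouk 3/80; Ghada 3/80; Hamid 3/80; Karim 3/80; Layth 3/80; Maysoon 3/80; Nabil 3/80; Tariq 3/20; Widad 3/80; Zuhair 3/80

Fahad, as surviving spouse, takes 2/5.
The remaining 3/5 passes to Samir's descendants per stirpes.
The 3/5 is divided into 4 equal shares of 3/20 among Ibtisam, Yasmin, Tariq, Rashida.
Ibtisam predeceased; the 3/20 allotted to Ibtisam's branch passes to Ibtisam's issue by representation.
The 3/20 is divided into 4 equal shares of 3/80 among Maysoon, Hamid, Zuhair, Amira.
Maysoon is living and takes 3/80.
Hamid is living and takes 3/80.
Zuhair is living and takes 3/80.
Amira is living and takes 3/80.
Yasmin predeceased; the 3/20 allotted to Yasmin's branch passes to Yasmin's issue by representation.
The 3/20 is divided into 2 equal shares of 3/40 among Umar, Bashir.
Umar predeceased; the 3/40 allotted to Umar's branch passes to Umar's issue by representation.
The 3/40 is divided into 2 equal shares of 3/80 among Layth, Dalia.
Layth is living and takes 3/80.
Dalia predeceased; the 3/80 allotted to Dalia's branch passes to Dalia's issue by representation.
Ghada is the sole taker at this level and receives the full 3/80.
Bashir is living and takes 3/40.
Tariq is living and takes 3/20.
Rashida predeceased; the 3/20 allotted to Rashida's branch passes to Rashida's issue by representation.
The 3/20 is divided into 4 equal shares of 3/80 among Karim, Widad, Nabil, Farouk.
Karim is living and takes 3/80.
Widad is living and takes 3/80.
Nabil is living and takes 3/80.
Farouk is living and takes 3/80.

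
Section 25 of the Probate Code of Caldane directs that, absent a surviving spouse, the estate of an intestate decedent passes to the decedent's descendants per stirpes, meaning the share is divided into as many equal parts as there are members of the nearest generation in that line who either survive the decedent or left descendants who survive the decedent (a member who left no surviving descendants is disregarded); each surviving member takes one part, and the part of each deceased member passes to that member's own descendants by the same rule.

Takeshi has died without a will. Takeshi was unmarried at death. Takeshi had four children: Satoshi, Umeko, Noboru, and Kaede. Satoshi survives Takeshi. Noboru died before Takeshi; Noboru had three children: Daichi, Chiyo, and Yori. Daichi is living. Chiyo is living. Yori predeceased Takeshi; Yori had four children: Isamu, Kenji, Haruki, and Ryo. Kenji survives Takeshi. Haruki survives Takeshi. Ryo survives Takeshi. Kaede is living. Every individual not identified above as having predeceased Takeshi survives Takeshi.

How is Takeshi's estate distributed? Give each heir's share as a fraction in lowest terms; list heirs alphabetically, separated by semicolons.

There is no surviving spouse, so the entire estate passes to Takeshi's descendants per stirpes.
The estate is divided into 4 equal shares of 1/4 among Satoshi, Umeko, Noboru, Kaede.
Satoshi is living and takes 1/4.
Umeko is living and takes 1/4.
Noboru predeceased; the 1/4 allotted to Noboru's branch passes to Noboru's issue by representation.
The 1/4 is divided into 3 equal shares of 1/12 among Daichi, Chiyo, Yori.
Daichi is living and takes 1/12.
Chiyo is living and takes 1/12.
Yori predeceased; the 1/12 allotted to Yori's branch passes to Yori's issue by representation.
The 1/12 is divided into 4 equal shares of 1/48 among Isamu, Kenji, Haruki, Ryo.
Isamu is living and takes 1/48.
Kenji is living and takes 1/48.
Haruki is living and takes 1/48.
Ryo is living and takes 1/48.
Kaede is living and takes 1/4.

Chiyo 1/12; Daichi 1/12; Haruki 1/48; Isamu 1/48; Kaede 1/4; Kenji 1/48; Ryo 1/48; Satoshi 1/4; Umeko 1/4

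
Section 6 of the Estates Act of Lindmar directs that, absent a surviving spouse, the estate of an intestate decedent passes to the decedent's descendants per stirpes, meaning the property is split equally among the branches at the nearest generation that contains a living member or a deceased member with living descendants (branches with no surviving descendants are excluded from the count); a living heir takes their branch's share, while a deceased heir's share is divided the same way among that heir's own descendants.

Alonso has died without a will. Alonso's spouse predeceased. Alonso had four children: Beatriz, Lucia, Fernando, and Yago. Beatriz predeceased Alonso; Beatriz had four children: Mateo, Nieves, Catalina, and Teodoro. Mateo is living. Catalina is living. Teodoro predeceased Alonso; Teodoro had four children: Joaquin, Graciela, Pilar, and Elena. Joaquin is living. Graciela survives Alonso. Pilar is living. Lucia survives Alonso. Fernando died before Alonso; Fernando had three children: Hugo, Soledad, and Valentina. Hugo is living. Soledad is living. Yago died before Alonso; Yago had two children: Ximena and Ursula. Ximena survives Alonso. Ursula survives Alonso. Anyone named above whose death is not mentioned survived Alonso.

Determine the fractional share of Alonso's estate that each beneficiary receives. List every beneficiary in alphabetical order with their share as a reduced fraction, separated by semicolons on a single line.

There is no surviving spouse, so the entire estate passes to Alonso's descendants per stirpes.
The estate is divided into 4 equal shares of 1/4 among Beatriz, Lucia, Fernando, Yago.
Beatriz predeceased; the 1/4 allotted to Beatriz's branch passes to Beatriz's issue by representation.
The 1/4 is divided into 4 equal shares of 1/16 among Mateo, Nieves, Catalina, Teodoro.
Mateo is living and takes 1/16.
Nieves is living and takes 1/16.
Catalina is living and takes 1/16.
Teodoro predeceased; the 1/16 allotted to Teodoro's branch passes to Teodoro's issue by representation.
The 1/16 is divided into 4 equal shares of 1/64 among Joaquin, Graciela, Pilar, Elena.
Joaquin is living and takes 1/64.
Graciela is living and takes 1/64.
Pilar is living and takes 1/64.
Elena is living and takes 1/64.
Lucia is living and takes 1/4.
Fernando predeceased; the 1/4 allotted to Fernando's branch passes to Fernando's issue by representation.
The 1/4 is divided into 3 equal shares of 1/12 among Hugo, Soledad, Valentina.
Hugo is living and takes 1/12.
Soledad is living and takes 1/12.
Valentina is living and takes 1/12.
Yago predeceased; the 1/4 allotted to Yago's branch passes to Yago's issue by representation.
The 1/4 is divided into 2 equal shares of 1/8 among Ximena, Ursula.
Ximena is living and takes 1/8.
Ursula is living and takes 1/8.

Catalina 1/16; Elena 1/64; Graciela 1/64; Hugo 1/12; Joaquin 1/64; Lucia 1/4; Mateo 1/16; Nieves 1/16; Pilar 1/64; Soledad 1/12; Ursula 1/8; Valentina 1/12; Ximena 1/8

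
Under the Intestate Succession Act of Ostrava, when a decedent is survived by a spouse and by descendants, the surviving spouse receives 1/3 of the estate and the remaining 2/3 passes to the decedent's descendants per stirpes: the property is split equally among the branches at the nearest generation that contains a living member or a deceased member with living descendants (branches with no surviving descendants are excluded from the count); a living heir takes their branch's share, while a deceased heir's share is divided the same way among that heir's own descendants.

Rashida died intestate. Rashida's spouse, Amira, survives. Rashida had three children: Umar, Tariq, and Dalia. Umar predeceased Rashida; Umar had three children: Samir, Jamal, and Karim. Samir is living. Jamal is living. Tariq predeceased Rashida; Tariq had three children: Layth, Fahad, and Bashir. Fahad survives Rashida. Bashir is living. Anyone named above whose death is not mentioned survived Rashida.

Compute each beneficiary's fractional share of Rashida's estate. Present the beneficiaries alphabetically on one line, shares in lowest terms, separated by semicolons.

Amira 1/3; Bashir 2/27; Dalia 2/9; Fahad 2/27; Jamal 2/27; Karim 2/27; Layth 2/27; Samir 2/27

Amira, as surviving spouse, takes 1/3.
The remaining 2/3 passes to Rashida's descendants per stirpes.
The 2/3 is divided into 3 equal shares of 2/9 among Umar, Tariq, Dalia.
Umar predeceased; the 2/9 allotted to Umar's branch passes to Umar's issue by representation.
The 2/9 is divided into 3 equal shares of 2/27 among Samir, Jamal, Karim.
Samir is living and takes 2/27.
Jamal is living and takes 2/27.
Karim is living and takes 2/27.
Tariq predeceased; the 2/9 allotted to Tariq's branch passes to Tariq's issue by representation.
The 2/9 is divided into 3 equal shares of 2/27 among Layth, Fahad, Bashir.
Layth is living and takes 2/27.
Fahad is living and takes 2/27.
Bashir is living and takes 2/27.
Dalia is living and takes 2/9.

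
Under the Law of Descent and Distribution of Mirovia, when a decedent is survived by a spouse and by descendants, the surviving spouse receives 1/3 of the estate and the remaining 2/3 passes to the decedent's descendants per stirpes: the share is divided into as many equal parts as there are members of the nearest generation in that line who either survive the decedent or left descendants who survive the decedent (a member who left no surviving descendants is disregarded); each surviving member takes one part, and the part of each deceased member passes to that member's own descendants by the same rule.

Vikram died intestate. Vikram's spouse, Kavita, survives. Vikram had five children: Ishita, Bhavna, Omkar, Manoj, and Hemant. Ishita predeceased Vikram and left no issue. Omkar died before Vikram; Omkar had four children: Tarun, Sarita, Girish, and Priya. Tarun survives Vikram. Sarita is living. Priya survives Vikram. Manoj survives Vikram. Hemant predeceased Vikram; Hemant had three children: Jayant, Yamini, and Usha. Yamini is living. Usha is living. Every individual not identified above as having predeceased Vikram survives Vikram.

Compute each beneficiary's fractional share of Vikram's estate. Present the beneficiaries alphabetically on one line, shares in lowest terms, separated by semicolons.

Bhavna 1/6; Girish 1/24; Jayant 1/18; Kavita 1/3; Manoj 1/6; Priya 1/24; Sarita 1/24; Tarun 1/24; Usha 1/18; Yamini 1/18

Kavita, as surviving spouse, takes 1/3.
The remaining 2/3 passes to Vikram's descendants per stirpes.
Ishita left no surviving issue, so that branch lapses and is disregarded.
The 2/3 is divided into 4 equal shares of 1/6 among Bhavna, Omkar, Manoj, Hemant.
Bhavna is living and takes 1/6.
Omkar predeceased; the 1/6 allotted to Omkar's branch passes to Omkar's issue by representation.
The 1/6 is divided into 4 equal shares of 1/24 among Tarun, Sarita, Girish, Priya.
Tarun is living and takes 1/24.
Sarita is living and takes 1/24.
Girish is living and takes 1/24.
Priya is living and takes 1/24.
Manoj is living and takes 1/6.
Hemant predeceased; the 1/6 allotted to Hemant's branch passes to Hemant's issue by representation.
The 1/6 is divided into 3 equal shares of 1/18 among Jayant, Yamini, Usha.
Jayant is living and takes 1/18.
Yamini is living and takes 1/18.
Usha is living and takes 1/18.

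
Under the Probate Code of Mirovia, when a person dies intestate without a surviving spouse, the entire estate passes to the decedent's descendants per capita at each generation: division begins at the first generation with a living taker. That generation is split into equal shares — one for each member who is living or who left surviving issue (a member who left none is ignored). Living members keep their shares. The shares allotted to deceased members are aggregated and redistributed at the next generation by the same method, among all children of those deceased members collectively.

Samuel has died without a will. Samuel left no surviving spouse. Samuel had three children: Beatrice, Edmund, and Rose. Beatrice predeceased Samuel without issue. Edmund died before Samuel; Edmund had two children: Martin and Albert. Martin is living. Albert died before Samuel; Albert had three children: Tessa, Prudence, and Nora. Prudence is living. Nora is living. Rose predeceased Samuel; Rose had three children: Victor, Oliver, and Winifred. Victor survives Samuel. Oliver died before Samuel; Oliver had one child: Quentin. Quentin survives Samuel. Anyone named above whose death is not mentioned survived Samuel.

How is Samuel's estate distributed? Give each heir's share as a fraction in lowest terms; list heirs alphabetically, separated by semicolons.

There is no surviving spouse, so the entire estate passes to Samuel's descendants per capita at each generation.
No one at generation 1 (Edmund, Rose) is living; moving to the next generation.
At generation 2 (Martin, Albert, Victor, Oliver, Winifred) there are 5 shares of (1)/5 = 1/5 each.
Living: Martin, Victor, and Winifred — each takes 1/5.
Deceased: Albert and Oliver. Their combined 2/5 is pooled and carried to generation 3.
At generation 3 (Tessa, Prudence, Nora, Quentin) there are 4 shares of (2/5)/4 = 1/10 each.
Living: Tessa, Prudence, Nora, and Quentin — each takes 1/10.

Martin 1/5; Nora 1/10; Prudence 1/10; Quentin 1/10; Tessa 1/10; Victor 1/5; Winifred 1/5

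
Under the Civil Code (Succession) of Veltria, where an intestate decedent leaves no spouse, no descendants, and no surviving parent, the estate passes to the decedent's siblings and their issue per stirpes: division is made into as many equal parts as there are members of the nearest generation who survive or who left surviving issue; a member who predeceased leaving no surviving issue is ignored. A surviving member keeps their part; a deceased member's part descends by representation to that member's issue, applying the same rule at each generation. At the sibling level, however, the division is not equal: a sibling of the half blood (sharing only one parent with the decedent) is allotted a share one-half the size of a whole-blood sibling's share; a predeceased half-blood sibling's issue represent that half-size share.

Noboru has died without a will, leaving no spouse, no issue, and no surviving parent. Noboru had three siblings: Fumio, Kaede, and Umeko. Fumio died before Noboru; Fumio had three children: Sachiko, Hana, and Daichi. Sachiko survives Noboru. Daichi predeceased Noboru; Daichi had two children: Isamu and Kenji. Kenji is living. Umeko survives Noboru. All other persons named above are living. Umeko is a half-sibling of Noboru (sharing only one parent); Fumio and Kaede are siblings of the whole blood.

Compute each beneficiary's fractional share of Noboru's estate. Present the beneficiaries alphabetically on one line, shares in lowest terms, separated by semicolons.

Hana 2/15; Isamu 1/15; Kaede 2/5; Kenji 1/15; Sachiko 2/15; Umeko 1/5

No spouse, descendants, or parent survives, so the estate passes to Noboru's siblings per stirpes.
Half-blood siblings count for one-half the weight of whole-blood siblings at the initial division.
Dividing 1 in proportion to weights (total weight 5/2): Fumio (weight 1) → 2/5; Kaede (weight 1) → 2/5; Umeko (weight 1/2) → 1/5.
Fumio predeceased; the 2/5 allotted to Fumio's branch passes to Fumio's issue by representation.
The 2/5 is divided into 3 equal shares of 2/15 among Sachiko, Hana, Daichi.
Sachiko is living and takes 2/15.
Hana is living and takes 2/15.
Daichi predeceased; the 2/15 allotted to Daichi's branch passes to Daichi's issue by representation.
The 2/15 is divided into 2 equal shares of 1/15 among Isamu, Kenji.
Isamu is living and takes 1/15.
Kenji is living and takes 1/15.
Kaede is living and takes 2/5.
Umeko is living and takes 1/5.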